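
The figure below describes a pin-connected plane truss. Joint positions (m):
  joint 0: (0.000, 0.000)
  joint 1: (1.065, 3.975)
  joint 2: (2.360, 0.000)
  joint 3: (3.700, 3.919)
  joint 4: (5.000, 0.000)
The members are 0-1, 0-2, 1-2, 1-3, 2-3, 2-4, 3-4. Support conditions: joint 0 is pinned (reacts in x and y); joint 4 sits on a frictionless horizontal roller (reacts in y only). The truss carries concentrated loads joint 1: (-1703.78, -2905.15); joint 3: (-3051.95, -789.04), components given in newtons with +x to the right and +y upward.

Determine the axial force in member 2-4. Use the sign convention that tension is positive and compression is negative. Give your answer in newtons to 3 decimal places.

N=5 nodes, M=7 members, R=3 reactions → 2N=10, M+R=10
member 0 (0-1): L=4.1152, (cx,cy)=(0.2588,0.9659)
member 1 (0-2): L=2.3600, (cx,cy)=(1.0000,0.0000)
member 2 (1-2): L=4.1806, (cx,cy)=(0.3098,-0.9508)
member 3 (1-3): L=2.6356, (cx,cy)=(0.9998,-0.0212)
member 4 (2-3): L=4.1418, (cx,cy)=(0.3235,0.9462)
member 5 (2-4): L=2.6400, (cx,cy)=(1.0000,0.0000)
member 6 (3-4): L=4.1290, (cx,cy)=(0.3148,-0.9491)
solve A·x = −loads:
  F[0-1] = -6458.1444 N (compression)
  F[0-2] = -3084.3828 N (compression)
  F[1-2] = +3529.1025 N (tension)
  F[1-3] = -1060.9889 N (compression)
  F[2-3] = -3546.2501 N (compression)
  F[2-4] = -843.8678 N (compression)
  F[3-4] = +2680.2478 N (tension)
  Rx@0 = +4755.7300 N
  Ry@0 = +6238.1270 N
  Ry@4 = -2543.9370 N

-843.868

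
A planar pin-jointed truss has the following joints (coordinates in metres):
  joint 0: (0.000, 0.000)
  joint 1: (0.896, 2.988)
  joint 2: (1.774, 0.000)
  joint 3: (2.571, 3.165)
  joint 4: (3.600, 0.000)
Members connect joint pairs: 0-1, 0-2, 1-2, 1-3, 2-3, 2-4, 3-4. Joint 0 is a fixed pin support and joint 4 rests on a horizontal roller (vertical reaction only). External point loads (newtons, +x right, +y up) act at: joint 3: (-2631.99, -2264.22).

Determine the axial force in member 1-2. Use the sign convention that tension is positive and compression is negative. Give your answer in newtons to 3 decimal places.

2898.539

N=5 nodes, M=7 members, R=3 reactions → 2N=10, M+R=10
member 0 (0-1): L=3.1194, (cx,cy)=(0.2872,0.9579)
member 1 (0-2): L=1.7740, (cx,cy)=(1.0000,0.0000)
member 2 (1-2): L=3.1143, (cx,cy)=(0.2819,-0.9594)
member 3 (1-3): L=1.6843, (cx,cy)=(0.9945,0.1051)
member 4 (2-3): L=3.2638, (cx,cy)=(0.2442,0.9697)
member 5 (2-4): L=1.8260, (cx,cy)=(1.0000,0.0000)
member 6 (3-4): L=3.3281, (cx,cy)=(0.3092,-0.9510)
solve A·x = −loads:
  F[0-1] = -3091.4148 N (compression)
  F[0-2] = -1744.0422 N (compression)
  F[1-2] = +2898.5387 N (tension)
  F[1-3] = -1714.6060 N (compression)
  F[2-3] = -2867.7831 N (compression)
  F[2-4] = -226.5840 N (compression)
  F[3-4] = +732.8357 N (tension)
  Rx@0 = +2631.9900 N
  Ry@0 = +2961.1474 N
  Ry@4 = -696.9274 N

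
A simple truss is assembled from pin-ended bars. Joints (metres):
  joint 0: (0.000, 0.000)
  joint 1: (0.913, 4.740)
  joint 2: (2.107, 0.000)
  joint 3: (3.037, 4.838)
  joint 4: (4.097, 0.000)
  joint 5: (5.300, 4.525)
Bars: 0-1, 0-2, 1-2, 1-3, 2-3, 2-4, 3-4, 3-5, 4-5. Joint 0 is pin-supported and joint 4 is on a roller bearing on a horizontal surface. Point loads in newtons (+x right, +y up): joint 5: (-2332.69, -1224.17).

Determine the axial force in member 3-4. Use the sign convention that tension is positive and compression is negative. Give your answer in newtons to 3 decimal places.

N=6 nodes, M=9 members, R=3 reactions → 2N=12, M+R=12
member 0 (0-1): L=4.8271, (cx,cy)=(0.1891,0.9820)
member 1 (0-2): L=2.1070, (cx,cy)=(1.0000,0.0000)
member 2 (1-2): L=4.8881, (cx,cy)=(0.2443,-0.9697)
member 3 (1-3): L=2.1263, (cx,cy)=(0.9989,0.0461)
member 4 (2-3): L=4.9266, (cx,cy)=(0.1888,0.9820)
member 5 (2-4): L=1.9900, (cx,cy)=(1.0000,0.0000)
member 6 (3-4): L=4.9528, (cx,cy)=(0.2140,-0.9768)
member 7 (3-5): L=2.2845, (cx,cy)=(0.9906,-0.1370)
member 8 (4-5): L=4.6822, (cx,cy)=(0.2569,0.9664)
solve A·x = −loads:
  F[0-1] = -2257.6765 N (compression)
  F[0-2] = -1905.6745 N (compression)
  F[1-2] = +2239.8296 N (tension)
  F[1-3] = -975.1708 N (compression)
  F[2-3] = -2211.7452 N (compression)
  F[2-4] = -941.0397 N (compression)
  F[3-4] = +2543.6435 N (tension)
  F[3-5] = -1954.4768 N (compression)
  F[4-5] = -1543.7734 N (compression)
  Rx@0 = +2332.6900 N
  Ry@0 = +2216.9260 N
  Ry@4 = -992.7560 N

2543.644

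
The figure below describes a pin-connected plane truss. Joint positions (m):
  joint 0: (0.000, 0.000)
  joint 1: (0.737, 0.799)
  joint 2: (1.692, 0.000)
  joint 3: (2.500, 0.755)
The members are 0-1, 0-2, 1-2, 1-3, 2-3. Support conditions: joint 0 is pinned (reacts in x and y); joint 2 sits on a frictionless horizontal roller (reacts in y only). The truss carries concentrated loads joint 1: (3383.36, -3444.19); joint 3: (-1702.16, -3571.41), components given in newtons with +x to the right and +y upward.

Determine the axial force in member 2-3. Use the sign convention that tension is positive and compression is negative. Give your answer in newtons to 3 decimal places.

N=4 nodes, M=5 members, R=3 reactions → 2N=8, M+R=8
member 0 (0-1): L=1.0870, (cx,cy)=(0.6780,0.7351)
member 1 (0-2): L=1.6920, (cx,cy)=(1.0000,0.0000)
member 2 (1-2): L=1.2452, (cx,cy)=(0.7670,-0.6417)
member 3 (1-3): L=1.7635, (cx,cy)=(0.9997,-0.0249)
member 4 (2-3): L=1.1058, (cx,cy)=(0.7307,0.6827)
solve A·x = −loads:
  F[0-1] = +815.8459 N (tension)
  F[0-2] = +1128.0462 N (tension)
  F[1-2] = -6382.2842 N (compression)
  F[1-3] = +2065.4513 N (tension)
  F[2-3] = -5155.5397 N (compression)
  Rx@0 = -1681.2000 N
  Ry@0 = -599.6877 N
  Ry@2 = +7615.2877 N

-5155.540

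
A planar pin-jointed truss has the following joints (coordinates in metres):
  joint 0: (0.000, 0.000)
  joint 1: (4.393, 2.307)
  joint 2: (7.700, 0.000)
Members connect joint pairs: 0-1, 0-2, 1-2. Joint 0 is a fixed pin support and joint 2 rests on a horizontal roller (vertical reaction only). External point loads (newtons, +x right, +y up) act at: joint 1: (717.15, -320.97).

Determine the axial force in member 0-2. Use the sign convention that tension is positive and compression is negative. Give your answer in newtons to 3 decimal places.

570.497

N=3 nodes, M=3 members, R=3 reactions → 2N=6, M+R=6
member 0 (0-1): L=4.9619, (cx,cy)=(0.8853,0.4649)
member 1 (0-2): L=7.7000, (cx,cy)=(1.0000,0.0000)
member 2 (1-2): L=4.0322, (cx,cy)=(0.8202,-0.5721)
solve A·x = −loads:
  F[0-1] = +165.6453 N (tension)
  F[0-2] = +570.4972 N (tension)
  F[1-2] = -695.6000 N (compression)
  Rx@0 = -717.1500 N
  Ry@0 = -77.0152 N
  Ry@2 = +397.9852 N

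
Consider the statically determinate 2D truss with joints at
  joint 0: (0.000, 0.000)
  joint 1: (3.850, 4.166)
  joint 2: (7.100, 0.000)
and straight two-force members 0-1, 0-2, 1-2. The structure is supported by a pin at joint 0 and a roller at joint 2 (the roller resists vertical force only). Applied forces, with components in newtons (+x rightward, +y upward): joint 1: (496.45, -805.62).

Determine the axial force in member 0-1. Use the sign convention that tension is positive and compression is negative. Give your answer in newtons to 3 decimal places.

-105.489

N=3 nodes, M=3 members, R=3 reactions → 2N=6, M+R=6
member 0 (0-1): L=5.6726, (cx,cy)=(0.6787,0.7344)
member 1 (0-2): L=7.1000, (cx,cy)=(1.0000,0.0000)
member 2 (1-2): L=5.2838, (cx,cy)=(0.6151,-0.7885)
solve A·x = −loads:
  F[0-1] = -105.4892 N (compression)
  F[0-2] = +568.0460 N (tension)
  F[1-2] = -923.5124 N (compression)
  Rx@0 = -496.4500 N
  Ry@0 = +77.4724 N
  Ry@2 = +728.1476 N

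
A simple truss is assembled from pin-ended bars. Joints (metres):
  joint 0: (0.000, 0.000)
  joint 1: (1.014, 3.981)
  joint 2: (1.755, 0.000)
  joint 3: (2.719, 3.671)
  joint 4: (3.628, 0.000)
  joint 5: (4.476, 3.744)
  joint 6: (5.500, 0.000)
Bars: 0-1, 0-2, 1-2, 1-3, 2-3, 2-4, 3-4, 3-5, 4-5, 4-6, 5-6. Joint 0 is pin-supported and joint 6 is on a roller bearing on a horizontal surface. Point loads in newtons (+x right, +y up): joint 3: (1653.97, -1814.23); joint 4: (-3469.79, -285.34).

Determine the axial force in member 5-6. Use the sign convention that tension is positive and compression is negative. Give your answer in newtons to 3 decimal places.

N=7 nodes, M=11 members, R=3 reactions → 2N=14, M+R=14
member 0 (0-1): L=4.1081, (cx,cy)=(0.2468,0.9691)
member 1 (0-2): L=1.7550, (cx,cy)=(1.0000,0.0000)
member 2 (1-2): L=4.0494, (cx,cy)=(0.1830,-0.9831)
member 3 (1-3): L=1.7330, (cx,cy)=(0.9839,-0.1789)
member 4 (2-3): L=3.7955, (cx,cy)=(0.2540,0.9672)
member 5 (2-4): L=1.8730, (cx,cy)=(1.0000,0.0000)
member 6 (3-4): L=3.7819, (cx,cy)=(0.2404,-0.9707)
member 7 (3-5): L=1.7585, (cx,cy)=(0.9991,0.0415)
member 8 (4-5): L=3.8388, (cx,cy)=(0.2209,0.9753)
member 9 (4-6): L=1.8720, (cx,cy)=(1.0000,0.0000)
member 10 (5-6): L=3.8815, (cx,cy)=(0.2638,-0.9646)
solve A·x = −loads:
  F[0-1] = +92.3471 N (tension)
  F[0-2] = -1838.6139 N (compression)
  F[1-2] = -98.5785 N (compression)
  F[1-3] = +41.5024 N (tension)
  F[2-3] = +100.1997 N (tension)
  F[2-4] = -1882.1024 N (compression)
  F[3-4] = -2008.5079 N (compression)
  F[3-5] = -1105.8810 N (compression)
  F[4-5] = +2291.5777 N (tension)
  F[4-6] = +598.7172 N (tension)
  F[5-6] = -2269.4592 N (compression)
  Rx@0 = +1815.8200 N
  Ry@0 = -89.4898 N
  Ry@6 = +2189.0598 N

-2269.459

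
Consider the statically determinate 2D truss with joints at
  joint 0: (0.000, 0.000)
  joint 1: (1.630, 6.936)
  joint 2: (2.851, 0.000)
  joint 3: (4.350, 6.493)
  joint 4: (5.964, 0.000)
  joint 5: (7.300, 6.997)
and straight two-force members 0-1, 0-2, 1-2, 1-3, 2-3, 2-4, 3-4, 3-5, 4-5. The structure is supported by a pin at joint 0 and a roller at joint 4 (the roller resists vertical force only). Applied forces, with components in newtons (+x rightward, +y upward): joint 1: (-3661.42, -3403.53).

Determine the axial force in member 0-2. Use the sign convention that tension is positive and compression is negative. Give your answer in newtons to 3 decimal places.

-2079.485

N=6 nodes, M=9 members, R=3 reactions → 2N=12, M+R=12
member 0 (0-1): L=7.1250, (cx,cy)=(0.2288,0.9735)
member 1 (0-2): L=2.8510, (cx,cy)=(1.0000,0.0000)
member 2 (1-2): L=7.0427, (cx,cy)=(0.1734,-0.9849)
member 3 (1-3): L=2.7558, (cx,cy)=(0.9870,-0.1607)
member 4 (2-3): L=6.6638, (cx,cy)=(0.2249,0.9744)
member 5 (2-4): L=3.1130, (cx,cy)=(1.0000,0.0000)
member 6 (3-4): L=6.6906, (cx,cy)=(0.2412,-0.9705)
member 7 (3-5): L=2.9927, (cx,cy)=(0.9857,0.1684)
member 8 (4-5): L=7.1234, (cx,cy)=(0.1876,0.9823)
solve A·x = −loads:
  F[0-1] = -6914.8575 N (compression)
  F[0-2] = -2079.4849 N (compression)
  F[1-2] = +3124.8184 N (tension)
  F[1-3] = +1557.9895 N (tension)
  F[2-3] = -3158.4453 N (compression)
  F[2-4] = -827.2449 N (compression)
  F[3-4] = +3429.2189 N (tension)
  F[3-5] = -0.0000 N (tension)
  F[4-5] = +0.0000 N (tension)
  Rx@0 = +3661.4200 N
  Ry@0 = +6731.4735 N
  Ry@4 = -3327.9435 N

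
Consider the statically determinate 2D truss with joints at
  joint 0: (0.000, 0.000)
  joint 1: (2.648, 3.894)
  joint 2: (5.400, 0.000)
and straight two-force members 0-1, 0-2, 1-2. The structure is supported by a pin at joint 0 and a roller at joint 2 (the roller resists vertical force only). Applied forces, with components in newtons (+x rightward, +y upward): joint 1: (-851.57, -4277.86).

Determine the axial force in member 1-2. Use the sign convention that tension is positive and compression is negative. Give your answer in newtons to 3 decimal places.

-1816.780

N=3 nodes, M=3 members, R=3 reactions → 2N=6, M+R=6
member 0 (0-1): L=4.7090, (cx,cy)=(0.5623,0.8269)
member 1 (0-2): L=5.4000, (cx,cy)=(1.0000,0.0000)
member 2 (1-2): L=4.7683, (cx,cy)=(0.5771,-0.8166)
solve A·x = −loads:
  F[0-1] = -3379.0518 N (compression)
  F[0-2] = +1048.5439 N (tension)
  F[1-2] = -1816.7799 N (compression)
  Rx@0 = +851.5700 N
  Ry@0 = +2794.2008 N
  Ry@2 = +1483.6592 N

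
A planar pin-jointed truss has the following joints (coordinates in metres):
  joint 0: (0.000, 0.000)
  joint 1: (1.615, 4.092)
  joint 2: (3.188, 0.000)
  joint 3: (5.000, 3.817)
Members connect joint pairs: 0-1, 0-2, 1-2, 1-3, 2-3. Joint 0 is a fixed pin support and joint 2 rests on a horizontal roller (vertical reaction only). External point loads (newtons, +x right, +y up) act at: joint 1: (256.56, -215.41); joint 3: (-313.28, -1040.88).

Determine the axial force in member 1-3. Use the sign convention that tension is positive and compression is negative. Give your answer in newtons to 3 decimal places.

174.703

N=4 nodes, M=5 members, R=3 reactions → 2N=8, M+R=8
member 0 (0-1): L=4.3992, (cx,cy)=(0.3671,0.9302)
member 1 (0-2): L=3.1880, (cx,cy)=(1.0000,0.0000)
member 2 (1-2): L=4.3839, (cx,cy)=(0.3588,-0.9334)
member 3 (1-3): L=3.3962, (cx,cy)=(0.9967,-0.0810)
member 4 (2-3): L=4.2253, (cx,cy)=(0.4288,0.9034)
solve A·x = −loads:
  F[0-1] = +472.5462 N (tension)
  F[0-2] = -230.1987 N (compression)
  F[1-2] = -716.8416 N (compression)
  F[1-3] = +174.7030 N (tension)
  F[2-3] = -1136.5517 N (compression)
  Rx@0 = +56.7200 N
  Ry@0 = -439.5509 N
  Ry@2 = +1695.8409 N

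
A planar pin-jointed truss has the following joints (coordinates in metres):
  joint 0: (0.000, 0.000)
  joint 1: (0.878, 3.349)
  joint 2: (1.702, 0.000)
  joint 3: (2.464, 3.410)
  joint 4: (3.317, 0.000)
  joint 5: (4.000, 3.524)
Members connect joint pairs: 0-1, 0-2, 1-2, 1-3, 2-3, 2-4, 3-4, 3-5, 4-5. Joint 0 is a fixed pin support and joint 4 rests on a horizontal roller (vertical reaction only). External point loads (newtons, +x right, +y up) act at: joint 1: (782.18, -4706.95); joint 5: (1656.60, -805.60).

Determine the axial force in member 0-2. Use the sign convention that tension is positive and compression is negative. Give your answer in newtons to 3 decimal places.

N=6 nodes, M=9 members, R=3 reactions → 2N=12, M+R=12
member 0 (0-1): L=3.4622, (cx,cy)=(0.2536,0.9673)
member 1 (0-2): L=1.7020, (cx,cy)=(1.0000,0.0000)
member 2 (1-2): L=3.4489, (cx,cy)=(0.2389,-0.9710)
member 3 (1-3): L=1.5872, (cx,cy)=(0.9993,0.0384)
member 4 (2-3): L=3.4941, (cx,cy)=(0.2181,0.9759)
member 5 (2-4): L=1.6150, (cx,cy)=(1.0000,0.0000)
member 6 (3-4): L=3.5151, (cx,cy)=(0.2427,-0.9701)
member 7 (3-5): L=1.5402, (cx,cy)=(0.9973,0.0740)
member 8 (4-5): L=3.5896, (cx,cy)=(0.1903,0.9817)
solve A·x = −loads:
  F[0-1] = -770.6391 N (compression)
  F[0-2] = +2634.2122 N (tension)
  F[1-2] = -4079.7652 N (compression)
  F[1-3] = -2.8845 N (compression)
  F[2-3] = +4059.3199 N (tension)
  F[2-4] = +774.2185 N (tension)
  F[3-4] = -3942.8565 N (compression)
  F[3-5] = +1844.2511 N (tension)
  F[4-5] = -959.6339 N (compression)
  Rx@0 = -2438.7800 N
  Ry@0 = +745.4468 N
  Ry@4 = +4767.1032 N

2634.212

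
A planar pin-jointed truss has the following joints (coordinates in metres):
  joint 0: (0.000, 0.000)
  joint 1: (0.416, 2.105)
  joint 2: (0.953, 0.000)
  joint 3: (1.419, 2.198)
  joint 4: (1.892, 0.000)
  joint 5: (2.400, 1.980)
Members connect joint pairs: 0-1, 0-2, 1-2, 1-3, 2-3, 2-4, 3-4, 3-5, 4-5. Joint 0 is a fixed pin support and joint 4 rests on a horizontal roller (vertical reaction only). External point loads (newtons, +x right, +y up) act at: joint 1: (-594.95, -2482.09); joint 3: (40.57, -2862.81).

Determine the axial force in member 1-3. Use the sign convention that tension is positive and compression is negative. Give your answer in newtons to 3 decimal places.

N=6 nodes, M=9 members, R=3 reactions → 2N=12, M+R=12
member 0 (0-1): L=2.1457, (cx,cy)=(0.1939,0.9810)
member 1 (0-2): L=0.9530, (cx,cy)=(1.0000,0.0000)
member 2 (1-2): L=2.1724, (cx,cy)=(0.2472,-0.9690)
member 3 (1-3): L=1.0073, (cx,cy)=(0.9957,0.0923)
member 4 (2-3): L=2.2469, (cx,cy)=(0.2074,0.9783)
member 5 (2-4): L=0.9390, (cx,cy)=(1.0000,0.0000)
member 6 (3-4): L=2.2483, (cx,cy)=(0.2104,-0.9776)
member 7 (3-5): L=1.0049, (cx,cy)=(0.9762,-0.2169)
member 8 (4-5): L=2.0441, (cx,cy)=(0.2485,0.9686)
solve A·x = −loads:
  F[0-1] = -3330.0282 N (compression)
  F[0-2] = +91.2293 N (tension)
  F[1-2] = +786.4383 N (tension)
  F[1-3] = -246.1103 N (compression)
  F[2-3] = -778.9707 N (compression)
  F[2-4] = +447.1883 N (tension)
  F[3-4] = -2125.6269 N (compression)
  F[3-5] = -0.0000 N (tension)
  F[4-5] = +0.0000 N (tension)
  Rx@0 = +554.3800 N
  Ry@0 = +3266.8451 N
  Ry@4 = +2078.0549 N

-246.110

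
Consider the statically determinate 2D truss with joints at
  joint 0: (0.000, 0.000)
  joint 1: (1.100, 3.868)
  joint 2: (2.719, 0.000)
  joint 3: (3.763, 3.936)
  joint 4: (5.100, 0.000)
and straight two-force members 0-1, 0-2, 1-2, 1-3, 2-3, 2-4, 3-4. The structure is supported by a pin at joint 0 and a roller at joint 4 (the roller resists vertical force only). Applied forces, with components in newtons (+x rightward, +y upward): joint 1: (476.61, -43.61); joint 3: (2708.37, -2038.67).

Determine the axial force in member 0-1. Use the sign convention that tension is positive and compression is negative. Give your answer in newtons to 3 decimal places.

N=5 nodes, M=7 members, R=3 reactions → 2N=10, M+R=10
member 0 (0-1): L=4.0214, (cx,cy)=(0.2735,0.9619)
member 1 (0-2): L=2.7190, (cx,cy)=(1.0000,0.0000)
member 2 (1-2): L=4.1932, (cx,cy)=(0.3861,-0.9225)
member 3 (1-3): L=2.6639, (cx,cy)=(0.9997,0.0255)
member 4 (2-3): L=4.0721, (cx,cy)=(0.2564,0.9666)
member 5 (2-4): L=2.3810, (cx,cy)=(1.0000,0.0000)
member 6 (3-4): L=4.1569, (cx,cy)=(0.3216,-0.9469)
solve A·x = −loads:
  F[0-1] = +1957.7101 N (tension)
  F[0-2] = +2649.4708 N (tension)
  F[1-2] = -2064.9170 N (compression)
  F[1-3] = +856.4532 N (tension)
  F[2-3] = +1970.6590 N (tension)
  F[2-4] = +1346.9613 N (tension)
  F[3-4] = -4187.8524 N (compression)
  Rx@0 = -3184.9800 N
  Ry@0 = -1883.0451 N
  Ry@4 = +3965.3251 N

1957.710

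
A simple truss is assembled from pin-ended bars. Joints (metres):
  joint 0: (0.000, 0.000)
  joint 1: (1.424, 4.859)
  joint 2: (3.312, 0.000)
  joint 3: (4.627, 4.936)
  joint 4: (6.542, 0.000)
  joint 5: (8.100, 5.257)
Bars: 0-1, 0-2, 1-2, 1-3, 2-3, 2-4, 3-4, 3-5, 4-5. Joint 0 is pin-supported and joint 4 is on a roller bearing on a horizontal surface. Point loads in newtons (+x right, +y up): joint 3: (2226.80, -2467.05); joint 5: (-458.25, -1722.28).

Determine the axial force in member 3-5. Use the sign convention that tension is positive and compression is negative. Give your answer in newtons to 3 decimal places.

N=6 nodes, M=9 members, R=3 reactions → 2N=12, M+R=12
member 0 (0-1): L=5.0634, (cx,cy)=(0.2812,0.9596)
member 1 (0-2): L=3.3120, (cx,cy)=(1.0000,0.0000)
member 2 (1-2): L=5.2129, (cx,cy)=(0.3622,-0.9321)
member 3 (1-3): L=3.2039, (cx,cy)=(0.9997,0.0240)
member 4 (2-3): L=5.1082, (cx,cy)=(0.2574,0.9663)
member 5 (2-4): L=3.2300, (cx,cy)=(1.0000,0.0000)
member 6 (3-4): L=5.2945, (cx,cy)=(0.3617,-0.9323)
member 7 (3-5): L=3.4878, (cx,cy)=(0.9958,0.0920)
member 8 (4-5): L=5.4830, (cx,cy)=(0.2842,0.9588)
solve A·x = −loads:
  F[0-1] = +1041.9595 N (tension)
  F[0-2] = +1475.5135 N (tension)
  F[1-2] = -1055.3182 N (compression)
  F[1-3] = +675.4444 N (tension)
  F[2-3] = +1017.9810 N (tension)
  F[2-4] = +831.2407 N (tension)
  F[3-4] = -3713.4128 N (compression)
  F[3-5] = +53.8747 N (tension)
  F[4-5] = -1801.4966 N (compression)
  Rx@0 = -1768.5500 N
  Ry@0 = -999.9046 N
  Ry@4 = +5189.2346 N

53.875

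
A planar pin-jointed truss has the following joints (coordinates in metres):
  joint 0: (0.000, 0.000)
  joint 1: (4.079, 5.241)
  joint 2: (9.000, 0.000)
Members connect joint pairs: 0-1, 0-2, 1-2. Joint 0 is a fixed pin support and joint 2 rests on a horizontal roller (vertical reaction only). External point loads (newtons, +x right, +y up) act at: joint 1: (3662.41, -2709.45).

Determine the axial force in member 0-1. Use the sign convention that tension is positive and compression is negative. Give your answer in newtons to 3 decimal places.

825.281

N=3 nodes, M=3 members, R=3 reactions → 2N=6, M+R=6
member 0 (0-1): L=6.6413, (cx,cy)=(0.6142,0.7892)
member 1 (0-2): L=9.0000, (cx,cy)=(1.0000,0.0000)
member 2 (1-2): L=7.1892, (cx,cy)=(0.6845,-0.7290)
solve A·x = −loads:
  F[0-1] = +825.2805 N (tension)
  F[0-2] = +3155.5303 N (tension)
  F[1-2] = -4609.9733 N (compression)
  Rx@0 = -3662.4100 N
  Ry@0 = -651.2764 N
  Ry@2 = +3360.7264 N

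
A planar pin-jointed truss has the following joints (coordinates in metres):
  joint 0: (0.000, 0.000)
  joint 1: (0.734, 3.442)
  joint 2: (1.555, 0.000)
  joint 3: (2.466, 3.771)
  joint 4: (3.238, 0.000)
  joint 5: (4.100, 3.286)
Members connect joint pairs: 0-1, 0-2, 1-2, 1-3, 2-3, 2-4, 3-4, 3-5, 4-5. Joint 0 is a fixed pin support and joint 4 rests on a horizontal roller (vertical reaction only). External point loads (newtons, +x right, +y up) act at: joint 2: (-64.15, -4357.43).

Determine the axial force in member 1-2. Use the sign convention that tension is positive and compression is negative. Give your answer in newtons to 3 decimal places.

2137.226

N=6 nodes, M=9 members, R=3 reactions → 2N=12, M+R=12
member 0 (0-1): L=3.5194, (cx,cy)=(0.2086,0.9780)
member 1 (0-2): L=1.5550, (cx,cy)=(1.0000,0.0000)
member 2 (1-2): L=3.5386, (cx,cy)=(0.2320,-0.9727)
member 3 (1-3): L=1.7630, (cx,cy)=(0.9824,0.1866)
member 4 (2-3): L=3.8795, (cx,cy)=(0.2348,0.9720)
member 5 (2-4): L=1.6830, (cx,cy)=(1.0000,0.0000)
member 6 (3-4): L=3.8492, (cx,cy)=(0.2006,-0.9797)
member 7 (3-5): L=1.7045, (cx,cy)=(0.9587,-0.2845)
member 8 (4-5): L=3.3972, (cx,cy)=(0.2537,0.9673)
solve A·x = −loads:
  F[0-1] = -2315.7649 N (compression)
  F[0-2] = +418.8230 N (tension)
  F[1-2] = +2137.2264 N (tension)
  F[1-3] = -996.3453 N (compression)
  F[2-3] = +2344.0698 N (tension)
  F[2-4] = +428.3953 N (tension)
  F[3-4] = -2135.9897 N (compression)
  F[3-5] = -0.0000 N (tension)
  F[4-5] = +0.0000 N (tension)
  Rx@0 = +64.1500 N
  Ry@0 = +2264.8409 N
  Ry@4 = +2092.5891 N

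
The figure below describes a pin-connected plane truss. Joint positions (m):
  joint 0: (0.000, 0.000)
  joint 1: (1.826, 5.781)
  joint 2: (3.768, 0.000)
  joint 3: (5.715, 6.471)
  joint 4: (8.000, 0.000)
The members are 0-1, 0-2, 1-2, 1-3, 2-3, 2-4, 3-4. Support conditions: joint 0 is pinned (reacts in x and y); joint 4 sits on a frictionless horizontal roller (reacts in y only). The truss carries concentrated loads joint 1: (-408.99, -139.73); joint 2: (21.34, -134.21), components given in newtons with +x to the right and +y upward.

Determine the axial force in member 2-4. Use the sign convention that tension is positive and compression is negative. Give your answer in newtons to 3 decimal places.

N=5 nodes, M=7 members, R=3 reactions → 2N=10, M+R=10
member 0 (0-1): L=6.0625, (cx,cy)=(0.3012,0.9536)
member 1 (0-2): L=3.7680, (cx,cy)=(1.0000,0.0000)
member 2 (1-2): L=6.0985, (cx,cy)=(0.3184,-0.9479)
member 3 (1-3): L=3.9497, (cx,cy)=(0.9846,0.1747)
member 4 (2-3): L=6.7576, (cx,cy)=(0.2881,0.9576)
member 5 (2-4): L=4.2320, (cx,cy)=(1.0000,0.0000)
member 6 (3-4): L=6.8626, (cx,cy)=(0.3330,-0.9429)
solve A·x = −loads:
  F[0-1] = -497.4818 N (compression)
  F[0-2] = -237.8112 N (compression)
  F[1-2] = +378.9465 N (tension)
  F[1-3] = +140.6420 N (tension)
  F[2-3] = -234.9739 N (compression)
  F[2-4] = -70.7782 N (compression)
  F[3-4] = +212.5695 N (tension)
  Rx@0 = +387.6500 N
  Ry@0 = +474.3801 N
  Ry@4 = -200.4401 N

-70.778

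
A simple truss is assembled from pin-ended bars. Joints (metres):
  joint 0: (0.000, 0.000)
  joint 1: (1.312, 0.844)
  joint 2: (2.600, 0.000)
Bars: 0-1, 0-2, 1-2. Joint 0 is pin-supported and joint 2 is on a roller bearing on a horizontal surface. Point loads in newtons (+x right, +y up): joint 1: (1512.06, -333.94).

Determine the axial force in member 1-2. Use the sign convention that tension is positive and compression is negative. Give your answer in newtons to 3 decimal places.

-1202.997

N=3 nodes, M=3 members, R=3 reactions → 2N=6, M+R=6
member 0 (0-1): L=1.5600, (cx,cy)=(0.8410,0.5410)
member 1 (0-2): L=2.6000, (cx,cy)=(1.0000,0.0000)
member 2 (1-2): L=1.5399, (cx,cy)=(0.8364,-0.5481)
solve A·x = −loads:
  F[0-1] = +601.4771 N (tension)
  F[0-2] = +1006.2106 N (tension)
  F[1-2] = -1202.9968 N (compression)
  Rx@0 = -1512.0600 N
  Ry@0 = -325.4092 N
  Ry@2 = +659.3492 N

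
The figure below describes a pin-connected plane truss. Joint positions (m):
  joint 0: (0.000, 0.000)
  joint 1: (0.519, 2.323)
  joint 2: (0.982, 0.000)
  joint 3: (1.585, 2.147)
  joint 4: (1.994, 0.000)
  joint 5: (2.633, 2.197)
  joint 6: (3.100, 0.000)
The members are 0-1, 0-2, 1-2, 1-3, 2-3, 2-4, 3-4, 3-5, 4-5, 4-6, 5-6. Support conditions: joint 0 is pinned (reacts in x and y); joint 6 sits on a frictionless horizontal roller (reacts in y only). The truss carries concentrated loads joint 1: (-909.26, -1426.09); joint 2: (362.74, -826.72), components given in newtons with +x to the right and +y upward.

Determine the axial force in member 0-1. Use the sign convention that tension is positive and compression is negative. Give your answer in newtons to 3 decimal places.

-2493.526

N=7 nodes, M=11 members, R=3 reactions → 2N=14, M+R=14
member 0 (0-1): L=2.3803, (cx,cy)=(0.2180,0.9759)
member 1 (0-2): L=0.9820, (cx,cy)=(1.0000,0.0000)
member 2 (1-2): L=2.3687, (cx,cy)=(0.1955,-0.9807)
member 3 (1-3): L=1.0804, (cx,cy)=(0.9866,-0.1629)
member 4 (2-3): L=2.2301, (cx,cy)=(0.2704,0.9627)
member 5 (2-4): L=1.0120, (cx,cy)=(1.0000,0.0000)
member 6 (3-4): L=2.1856, (cx,cy)=(0.1871,-0.9823)
member 7 (3-5): L=1.0492, (cx,cy)=(0.9989,0.0477)
member 8 (4-5): L=2.2880, (cx,cy)=(0.2793,0.9602)
member 9 (4-6): L=1.1060, (cx,cy)=(1.0000,0.0000)
member 10 (5-6): L=2.2461, (cx,cy)=(0.2079,-0.9781)
solve A·x = −loads:
  F[0-1] = -2493.5257 N (compression)
  F[0-2] = -2.8257 N (compression)
  F[1-2] = +998.5719 N (tension)
  F[1-3] = +172.6848 N (tension)
  F[2-3] = -158.4937 N (compression)
  F[2-4] = -127.5223 N (compression)
  F[3-4] = +188.4504 N (tension)
  F[3-5] = +92.3620 N (tension)
  F[4-5] = -192.7925 N (compression)
  F[4-6] = -38.4143 N (compression)
  F[5-6] = +184.7574 N (tension)
  Rx@0 = +546.5200 N
  Ry@0 = +2433.5298 N
  Ry@6 = -180.7198 N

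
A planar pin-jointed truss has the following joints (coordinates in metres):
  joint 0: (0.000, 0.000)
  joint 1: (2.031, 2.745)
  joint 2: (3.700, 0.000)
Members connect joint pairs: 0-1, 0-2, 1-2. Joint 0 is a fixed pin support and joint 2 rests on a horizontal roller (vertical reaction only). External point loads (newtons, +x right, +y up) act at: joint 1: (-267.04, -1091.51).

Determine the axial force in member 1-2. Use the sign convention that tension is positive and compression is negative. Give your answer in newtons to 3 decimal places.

N=3 nodes, M=3 members, R=3 reactions → 2N=6, M+R=6
member 0 (0-1): L=3.4147, (cx,cy)=(0.5948,0.8039)
member 1 (0-2): L=3.7000, (cx,cy)=(1.0000,0.0000)
member 2 (1-2): L=3.2126, (cx,cy)=(0.5195,-0.8545)
solve A·x = −loads:
  F[0-1] = -858.9229 N (compression)
  F[0-2] = +243.8355 N (tension)
  F[1-2] = -469.3457 N (compression)
  Rx@0 = +267.0400 N
  Ry@0 = +690.4743 N
  Ry@2 = +401.0357 N

-469.346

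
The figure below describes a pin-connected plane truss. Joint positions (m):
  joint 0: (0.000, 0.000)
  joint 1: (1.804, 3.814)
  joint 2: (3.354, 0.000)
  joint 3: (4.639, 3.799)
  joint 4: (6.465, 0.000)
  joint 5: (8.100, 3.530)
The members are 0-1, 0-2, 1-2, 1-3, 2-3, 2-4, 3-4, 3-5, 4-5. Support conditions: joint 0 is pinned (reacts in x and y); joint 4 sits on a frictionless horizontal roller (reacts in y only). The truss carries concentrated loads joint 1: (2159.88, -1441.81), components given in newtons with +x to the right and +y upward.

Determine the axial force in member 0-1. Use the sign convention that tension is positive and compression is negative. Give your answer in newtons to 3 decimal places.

259.659

N=6 nodes, M=9 members, R=3 reactions → 2N=12, M+R=12
member 0 (0-1): L=4.2191, (cx,cy)=(0.4276,0.9040)
member 1 (0-2): L=3.3540, (cx,cy)=(1.0000,0.0000)
member 2 (1-2): L=4.1169, (cx,cy)=(0.3765,-0.9264)
member 3 (1-3): L=2.8350, (cx,cy)=(1.0000,-0.0053)
member 4 (2-3): L=4.0104, (cx,cy)=(0.3204,0.9473)
member 5 (2-4): L=3.1110, (cx,cy)=(1.0000,0.0000)
member 6 (3-4): L=4.2151, (cx,cy)=(0.4332,-0.9013)
member 7 (3-5): L=3.4714, (cx,cy)=(0.9970,-0.0775)
member 8 (4-5): L=3.8903, (cx,cy)=(0.4203,0.9074)
solve A·x = −loads:
  F[0-1] = +259.6591 N (tension)
  F[0-2] = +2048.8558 N (tension)
  F[1-2] = -1801.8687 N (compression)
  F[1-3] = -1370.4817 N (compression)
  F[2-3] = +1762.1921 N (tension)
  F[2-4] = +805.8319 N (tension)
  F[3-4] = -1860.1449 N (compression)
  F[3-5] = -0.0000 N (compression)
  F[4-5] = +0.0000 N (tension)
  Rx@0 = -2159.8800 N
  Ry@0 = -234.7264 N
  Ry@4 = +1676.5364 N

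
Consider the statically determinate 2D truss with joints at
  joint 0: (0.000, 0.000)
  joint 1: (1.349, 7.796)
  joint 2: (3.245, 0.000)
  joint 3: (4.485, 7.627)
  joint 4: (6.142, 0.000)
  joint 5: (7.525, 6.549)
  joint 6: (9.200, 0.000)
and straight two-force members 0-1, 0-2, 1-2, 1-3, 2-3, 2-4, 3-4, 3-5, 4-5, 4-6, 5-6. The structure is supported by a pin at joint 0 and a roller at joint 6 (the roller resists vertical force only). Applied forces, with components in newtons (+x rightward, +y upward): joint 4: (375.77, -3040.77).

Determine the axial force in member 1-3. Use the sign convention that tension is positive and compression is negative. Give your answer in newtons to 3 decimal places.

-426.909

N=7 nodes, M=11 members, R=3 reactions → 2N=14, M+R=14
member 0 (0-1): L=7.9119, (cx,cy)=(0.1705,0.9854)
member 1 (0-2): L=3.2450, (cx,cy)=(1.0000,0.0000)
member 2 (1-2): L=8.0232, (cx,cy)=(0.2363,-0.9717)
member 3 (1-3): L=3.1406, (cx,cy)=(0.9986,-0.0538)
member 4 (2-3): L=7.7271, (cx,cy)=(0.1605,0.9870)
member 5 (2-4): L=2.8970, (cx,cy)=(1.0000,0.0000)
member 6 (3-4): L=7.8049, (cx,cy)=(0.2123,-0.9772)
member 7 (3-5): L=3.2255, (cx,cy)=(0.9425,-0.3342)
member 8 (4-5): L=6.6934, (cx,cy)=(0.2066,0.9784)
member 9 (4-6): L=3.0580, (cx,cy)=(1.0000,0.0000)
member 10 (5-6): L=6.7598, (cx,cy)=(0.2478,-0.9688)
solve A·x = −loads:
  F[0-1] = -1025.7455 N (compression)
  F[0-2] = +550.6634 N (tension)
  F[1-2] = +1063.8294 N (tension)
  F[1-3] = -426.9091 N (compression)
  F[2-3] = -1047.2709 N (compression)
  F[2-4] = +970.1195 N (tension)
  F[3-4] = +1354.3153 N (tension)
  F[3-5] = -935.6776 N (compression)
  F[4-5] = +1755.2027 N (tension)
  F[4-6] = +519.2128 N (tension)
  F[5-6] = -2095.3908 N (compression)
  Rx@0 = -375.7700 N
  Ry@0 = +1010.7255 N
  Ry@6 = +2030.0445 N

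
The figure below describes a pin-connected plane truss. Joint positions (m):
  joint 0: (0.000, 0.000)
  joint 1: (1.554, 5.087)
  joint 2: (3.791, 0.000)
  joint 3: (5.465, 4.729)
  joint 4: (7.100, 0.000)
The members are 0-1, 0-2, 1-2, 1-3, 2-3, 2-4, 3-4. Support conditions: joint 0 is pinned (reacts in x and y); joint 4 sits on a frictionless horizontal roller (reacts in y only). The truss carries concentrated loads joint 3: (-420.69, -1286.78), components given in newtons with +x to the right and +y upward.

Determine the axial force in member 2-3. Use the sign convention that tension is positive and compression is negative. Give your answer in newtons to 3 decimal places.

-655.050

N=5 nodes, M=7 members, R=3 reactions → 2N=10, M+R=10
member 0 (0-1): L=5.3191, (cx,cy)=(0.2922,0.9564)
member 1 (0-2): L=3.7910, (cx,cy)=(1.0000,0.0000)
member 2 (1-2): L=5.5571, (cx,cy)=(0.4025,-0.9154)
member 3 (1-3): L=3.9274, (cx,cy)=(0.9958,-0.0912)
member 4 (2-3): L=5.0165, (cx,cy)=(0.3337,0.9427)
member 5 (2-4): L=3.3090, (cx,cy)=(1.0000,0.0000)
member 6 (3-4): L=5.0037, (cx,cy)=(0.3268,-0.9451)
solve A·x = −loads:
  F[0-1] = -602.8261 N (compression)
  F[0-2] = -244.5705 N (compression)
  F[1-2] = +674.5718 N (tension)
  F[1-3] = -449.5370 N (compression)
  F[2-3] = -655.0499 N (compression)
  F[2-4] = +245.5629 N (tension)
  F[3-4] = -751.5072 N (compression)
  Rx@0 = +420.6900 N
  Ry@0 = +576.5251 N
  Ry@4 = +710.2549 N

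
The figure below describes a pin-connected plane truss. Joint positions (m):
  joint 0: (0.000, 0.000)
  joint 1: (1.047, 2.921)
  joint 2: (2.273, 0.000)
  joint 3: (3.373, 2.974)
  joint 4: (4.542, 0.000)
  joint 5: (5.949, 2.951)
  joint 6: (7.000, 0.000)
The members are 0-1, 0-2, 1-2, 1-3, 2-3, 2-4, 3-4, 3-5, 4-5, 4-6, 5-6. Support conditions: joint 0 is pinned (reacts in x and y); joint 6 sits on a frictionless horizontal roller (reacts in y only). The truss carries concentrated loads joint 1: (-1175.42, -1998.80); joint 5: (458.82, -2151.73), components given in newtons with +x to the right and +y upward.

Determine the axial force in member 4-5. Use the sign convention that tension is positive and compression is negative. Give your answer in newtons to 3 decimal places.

-356.195

N=7 nodes, M=11 members, R=3 reactions → 2N=14, M+R=14
member 0 (0-1): L=3.1030, (cx,cy)=(0.3374,0.9414)
member 1 (0-2): L=2.2730, (cx,cy)=(1.0000,0.0000)
member 2 (1-2): L=3.1679, (cx,cy)=(0.3870,-0.9221)
member 3 (1-3): L=2.3266, (cx,cy)=(0.9997,0.0228)
member 4 (2-3): L=3.1709, (cx,cy)=(0.3469,0.9379)
member 5 (2-4): L=2.2690, (cx,cy)=(1.0000,0.0000)
member 6 (3-4): L=3.1955, (cx,cy)=(0.3658,-0.9307)
member 7 (3-5): L=2.5761, (cx,cy)=(1.0000,-0.0089)
member 8 (4-5): L=3.2693, (cx,cy)=(0.4304,0.9027)
member 9 (4-6): L=2.4580, (cx,cy)=(1.0000,0.0000)
member 10 (5-6): L=3.1326, (cx,cy)=(0.3355,-0.9420)
solve A·x = −loads:
  F[0-1] = -2464.4947 N (compression)
  F[0-2] = +114.9654 N (tension)
  F[1-2] = +353.4232 N (tension)
  F[1-3] = +207.1292 N (tension)
  F[2-3] = -347.4594 N (compression)
  F[2-4] = +372.2794 N (tension)
  F[3-4] = +345.4665 N (tension)
  F[3-5] = -39.8418 N (compression)
  F[4-5] = -356.1950 N (compression)
  F[4-6] = +651.9569 N (tension)
  F[5-6] = -1943.1982 N (compression)
  Rx@0 = +716.6000 N
  Ry@0 = +2319.9641 N
  Ry@6 = +1830.5659 N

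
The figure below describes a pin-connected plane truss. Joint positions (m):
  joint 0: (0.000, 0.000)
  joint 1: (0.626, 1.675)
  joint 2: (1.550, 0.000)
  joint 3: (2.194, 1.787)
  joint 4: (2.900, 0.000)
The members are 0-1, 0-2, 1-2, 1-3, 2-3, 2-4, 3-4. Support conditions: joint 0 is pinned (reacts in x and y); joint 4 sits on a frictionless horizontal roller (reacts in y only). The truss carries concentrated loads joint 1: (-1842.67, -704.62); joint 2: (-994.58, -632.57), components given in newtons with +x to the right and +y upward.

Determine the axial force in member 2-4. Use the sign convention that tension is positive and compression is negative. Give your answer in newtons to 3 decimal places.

N=5 nodes, M=7 members, R=3 reactions → 2N=10, M+R=10
member 0 (0-1): L=1.7882, (cx,cy)=(0.3501,0.9367)
member 1 (0-2): L=1.5500, (cx,cy)=(1.0000,0.0000)
member 2 (1-2): L=1.9130, (cx,cy)=(0.4830,-0.8756)
member 3 (1-3): L=1.5720, (cx,cy)=(0.9975,0.0712)
member 4 (2-3): L=1.8995, (cx,cy)=(0.3390,0.9408)
member 5 (2-4): L=1.3500, (cx,cy)=(1.0000,0.0000)
member 6 (3-4): L=1.9214, (cx,cy)=(0.3674,-0.9300)
solve A·x = −loads:
  F[0-1] = -2040.4109 N (compression)
  F[0-2] = -2122.9402 N (compression)
  F[1-2] = +1414.4112 N (tension)
  F[1-3] = +446.3025 N (tension)
  F[2-3] = -644.0447 N (compression)
  F[2-4] = -226.8138 N (compression)
  F[3-4] = +617.2827 N (tension)
  Rx@0 = +2837.2500 N
  Ry@0 = +1911.2923 N
  Ry@4 = -574.1023 N

-226.814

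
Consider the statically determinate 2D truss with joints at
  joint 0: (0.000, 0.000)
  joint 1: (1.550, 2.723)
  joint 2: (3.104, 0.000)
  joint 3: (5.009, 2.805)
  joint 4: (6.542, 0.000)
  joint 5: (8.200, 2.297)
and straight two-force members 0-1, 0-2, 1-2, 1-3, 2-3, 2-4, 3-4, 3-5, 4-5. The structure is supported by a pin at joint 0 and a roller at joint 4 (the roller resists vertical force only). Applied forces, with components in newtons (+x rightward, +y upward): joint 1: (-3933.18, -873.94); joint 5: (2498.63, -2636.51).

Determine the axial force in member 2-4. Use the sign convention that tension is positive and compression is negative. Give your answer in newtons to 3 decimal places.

-1042.799

N=6 nodes, M=9 members, R=3 reactions → 2N=12, M+R=12
member 0 (0-1): L=3.1332, (cx,cy)=(0.4947,0.8691)
member 1 (0-2): L=3.1040, (cx,cy)=(1.0000,0.0000)
member 2 (1-2): L=3.1352, (cx,cy)=(0.4957,-0.8685)
member 3 (1-3): L=3.4600, (cx,cy)=(0.9997,0.0237)
member 4 (2-3): L=3.3907, (cx,cy)=(0.5618,0.8273)
member 5 (2-4): L=3.4380, (cx,cy)=(1.0000,0.0000)
member 6 (3-4): L=3.1966, (cx,cy)=(0.4796,-0.8775)
member 7 (3-5): L=3.2312, (cx,cy)=(0.9876,-0.1572)
member 8 (4-5): L=2.8329, (cx,cy)=(0.5853,0.8108)
solve A·x = −loads:
  F[0-1] = -872.7689 N (compression)
  F[0-2] = -1002.7959 N (compression)
  F[1-2] = -36.8521 N (compression)
  F[1-3] = +3520.6808 N (tension)
  F[2-3] = +38.6903 N (tension)
  F[2-4] = -1042.7991 N (compression)
  F[3-4] = -847.8189 N (compression)
  F[3-5] = +3997.7383 N (tension)
  F[4-5] = -2476.4443 N (compression)
  Rx@0 = +1434.5500 N
  Ry@0 = +758.4945 N
  Ry@4 = +2751.9555 N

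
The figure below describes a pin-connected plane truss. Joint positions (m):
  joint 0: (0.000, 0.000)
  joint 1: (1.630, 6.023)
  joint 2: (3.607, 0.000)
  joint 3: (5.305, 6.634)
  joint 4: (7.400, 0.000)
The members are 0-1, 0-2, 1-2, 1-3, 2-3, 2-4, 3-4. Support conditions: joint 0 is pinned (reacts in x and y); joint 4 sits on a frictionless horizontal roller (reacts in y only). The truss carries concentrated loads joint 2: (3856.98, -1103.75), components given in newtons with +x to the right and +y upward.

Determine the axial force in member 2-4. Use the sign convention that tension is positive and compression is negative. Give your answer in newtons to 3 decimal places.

169.900

N=5 nodes, M=7 members, R=3 reactions → 2N=10, M+R=10
member 0 (0-1): L=6.2397, (cx,cy)=(0.2612,0.9653)
member 1 (0-2): L=3.6070, (cx,cy)=(1.0000,0.0000)
member 2 (1-2): L=6.3392, (cx,cy)=(0.3119,-0.9501)
member 3 (1-3): L=3.7254, (cx,cy)=(0.9865,0.1640)
member 4 (2-3): L=6.8479, (cx,cy)=(0.2480,0.9688)
member 5 (2-4): L=3.7930, (cx,cy)=(1.0000,0.0000)
member 6 (3-4): L=6.9569, (cx,cy)=(0.3011,-0.9536)
solve A·x = −loads:
  F[0-1] = -586.0981 N (compression)
  F[0-2] = +4010.0875 N (tension)
  F[1-2] = +539.2257 N (tension)
  F[1-3] = -325.6862 N (compression)
  F[2-3] = +610.4838 N (tension)
  F[2-4] = +169.9001 N (tension)
  F[3-4] = -564.1931 N (compression)
  Rx@0 = -3856.9800 N
  Ry@0 = +565.7465 N
  Ry@4 = +538.0035 N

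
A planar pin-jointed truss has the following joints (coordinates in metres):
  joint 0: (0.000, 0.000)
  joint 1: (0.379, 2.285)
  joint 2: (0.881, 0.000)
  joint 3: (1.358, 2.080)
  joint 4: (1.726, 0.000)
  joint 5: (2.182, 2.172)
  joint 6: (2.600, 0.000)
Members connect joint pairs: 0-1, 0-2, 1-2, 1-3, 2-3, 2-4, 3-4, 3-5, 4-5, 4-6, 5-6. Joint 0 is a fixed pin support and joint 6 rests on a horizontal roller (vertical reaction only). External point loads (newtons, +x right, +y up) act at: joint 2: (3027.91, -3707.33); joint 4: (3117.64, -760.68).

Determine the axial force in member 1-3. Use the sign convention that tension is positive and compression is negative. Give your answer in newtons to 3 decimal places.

N=7 nodes, M=11 members, R=3 reactions → 2N=14, M+R=14
member 0 (0-1): L=2.3162, (cx,cy)=(0.1636,0.9865)
member 1 (0-2): L=0.8810, (cx,cy)=(1.0000,0.0000)
member 2 (1-2): L=2.3395, (cx,cy)=(0.2146,-0.9767)
member 3 (1-3): L=1.0002, (cx,cy)=(0.9788,-0.2050)
member 4 (2-3): L=2.1340, (cx,cy)=(0.2235,0.9747)
member 5 (2-4): L=0.8450, (cx,cy)=(1.0000,0.0000)
member 6 (3-4): L=2.1123, (cx,cy)=(0.1742,-0.9847)
member 7 (3-5): L=0.8291, (cx,cy)=(0.9938,0.1110)
member 8 (4-5): L=2.2194, (cx,cy)=(0.2055,0.9787)
member 9 (4-6): L=0.8740, (cx,cy)=(1.0000,0.0000)
member 10 (5-6): L=2.2119, (cx,cy)=(0.1890,-0.9820)
solve A·x = −loads:
  F[0-1] = -2743.8020 N (compression)
  F[0-2] = +6594.5151 N (tension)
  F[1-2] = +3005.9098 N (tension)
  F[1-3] = -1117.6886 N (compression)
  F[2-3] = +791.4615 N (tension)
  F[2-4] = +4034.6912 N (tension)
  F[3-4] = -1098.3306 N (compression)
  F[3-5] = -730.2121 N (compression)
  F[4-5] = +1882.3758 N (tension)
  F[4-6] = +338.9397 N (tension)
  F[5-6] = -1793.5068 N (compression)
  Rx@0 = -6145.5500 N
  Ry@0 = +2706.8210 N
  Ry@6 = +1761.1890 N

-1117.689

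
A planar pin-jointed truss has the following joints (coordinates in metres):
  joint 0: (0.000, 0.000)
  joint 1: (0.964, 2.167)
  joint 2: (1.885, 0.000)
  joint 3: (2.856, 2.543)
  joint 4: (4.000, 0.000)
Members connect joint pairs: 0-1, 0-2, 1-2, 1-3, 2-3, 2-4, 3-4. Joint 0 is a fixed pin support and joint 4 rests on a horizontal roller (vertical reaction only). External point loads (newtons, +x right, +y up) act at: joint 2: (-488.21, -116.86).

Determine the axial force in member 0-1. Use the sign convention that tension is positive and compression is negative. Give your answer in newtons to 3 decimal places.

N=5 nodes, M=7 members, R=3 reactions → 2N=10, M+R=10
member 0 (0-1): L=2.3717, (cx,cy)=(0.4065,0.9137)
member 1 (0-2): L=1.8850, (cx,cy)=(1.0000,0.0000)
member 2 (1-2): L=2.3546, (cx,cy)=(0.3911,-0.9203)
member 3 (1-3): L=1.9290, (cx,cy)=(0.9808,0.1949)
member 4 (2-3): L=2.7221, (cx,cy)=(0.3567,0.9342)
member 5 (2-4): L=2.1150, (cx,cy)=(1.0000,0.0000)
member 6 (3-4): L=2.7885, (cx,cy)=(0.4103,-0.9120)
solve A·x = −loads:
  F[0-1] = -67.6279 N (compression)
  F[0-2] = -460.7226 N (compression)
  F[1-2] = +56.4365 N (tension)
  F[1-3] = -50.5318 N (compression)
  F[2-3] = +69.4915 N (tension)
  F[2-4] = +24.7740 N (tension)
  F[3-4] = -60.3862 N (compression)
  Rx@0 = +488.2100 N
  Ry@0 = +61.7897 N
  Ry@4 = +55.0703 N

-67.628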